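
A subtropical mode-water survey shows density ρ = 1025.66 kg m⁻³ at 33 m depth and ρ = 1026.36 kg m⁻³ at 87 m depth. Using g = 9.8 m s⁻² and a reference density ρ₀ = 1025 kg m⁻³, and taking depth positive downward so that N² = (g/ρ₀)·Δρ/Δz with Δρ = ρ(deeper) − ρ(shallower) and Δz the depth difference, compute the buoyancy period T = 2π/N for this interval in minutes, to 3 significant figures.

9.41 min

Δρ = 1026.36 − 1025.66 = 0.70 kg m⁻³ over Δz = 87 − 33 = 54 m.
N² = (9.8/1025) × (0.70/54) = 1.2394 × 10⁻⁴ s⁻².
N = √(1.2394 × 10⁻⁴) = 0.011133 rad s⁻¹, so T = 2π/N = 564.37 s = 9.4062 min ≈ 9.41 min.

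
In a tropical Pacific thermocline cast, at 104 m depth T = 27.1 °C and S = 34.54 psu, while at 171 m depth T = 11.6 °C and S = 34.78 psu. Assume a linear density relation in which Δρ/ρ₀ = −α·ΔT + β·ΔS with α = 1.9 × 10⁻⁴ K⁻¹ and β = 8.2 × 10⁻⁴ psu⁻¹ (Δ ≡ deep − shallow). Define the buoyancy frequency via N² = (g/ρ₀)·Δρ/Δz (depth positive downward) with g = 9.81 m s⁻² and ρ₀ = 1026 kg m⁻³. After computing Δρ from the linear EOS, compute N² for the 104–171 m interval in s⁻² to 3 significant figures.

ΔT = -15.5 K, ΔS = +0.24 psu (deep − shallow).
Δρ/ρ₀ = −αΔT + βΔS = 2.945 × 10⁻³ + 1.968 × 10⁻⁴ = 3.1418 × 10⁻³, so Δρ ≈ 3.223 kg m⁻³.
N² = (g/ρ₀)·Δρ/Δz = g·(Δρ/ρ₀)/Δz = 9.81 × 3.1418 × 10⁻³ / 67 = 4.6002 × 10⁻⁴ s⁻² ≈ 4.60 × 10⁻⁴ s⁻².

4.60 × 10⁻⁴ s⁻²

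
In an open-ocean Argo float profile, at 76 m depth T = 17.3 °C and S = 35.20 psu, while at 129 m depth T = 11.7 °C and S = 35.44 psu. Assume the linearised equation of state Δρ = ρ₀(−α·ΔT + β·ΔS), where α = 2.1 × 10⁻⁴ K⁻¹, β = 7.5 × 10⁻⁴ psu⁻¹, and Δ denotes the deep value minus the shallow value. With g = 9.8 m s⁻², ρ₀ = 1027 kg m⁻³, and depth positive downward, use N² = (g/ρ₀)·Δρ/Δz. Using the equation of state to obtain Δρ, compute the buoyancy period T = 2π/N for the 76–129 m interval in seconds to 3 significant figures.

397 s

ΔT = -5.6 K, ΔS = +0.24 psu (deep − shallow).
Δρ/ρ₀ = −αΔT + βΔS = 1.176 × 10⁻³ + 1.80 × 10⁻⁴ = 1.356 × 10⁻³, so Δρ ≈ 1.393 kg m⁻³.
N² = (g/ρ₀)·Δρ/Δz = g·(Δρ/ρ₀)/Δz = 9.8 × 1.356 × 10⁻³ / 53 = 2.5073 × 10⁻⁴ s⁻².
N = √(2.5073 × 10⁻⁴) = 0.015834 rad s⁻¹ → T = 2π/N = 396.82 s ≈ 397 s.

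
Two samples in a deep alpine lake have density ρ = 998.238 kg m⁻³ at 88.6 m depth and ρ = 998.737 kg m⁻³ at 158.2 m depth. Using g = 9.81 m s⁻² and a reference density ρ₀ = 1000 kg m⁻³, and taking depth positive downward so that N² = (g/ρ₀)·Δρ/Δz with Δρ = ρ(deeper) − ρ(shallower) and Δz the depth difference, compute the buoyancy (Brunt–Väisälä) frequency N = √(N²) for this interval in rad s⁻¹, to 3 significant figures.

Δρ = 998.737 − 998.238 = 0.499 kg m⁻³ over Δz = 158.2 − 88.6 = 69.6 m.
N² = (9.81/1000) × (0.499/69.6) = 7.0333 × 10⁻⁵ s⁻².
N = √(7.0333 × 10⁻⁵) = 8.3865 × 10⁻³ rad s⁻¹ ≈ 8.39 × 10⁻³ rad s⁻¹.

8.39 × 10⁻³ rad s⁻¹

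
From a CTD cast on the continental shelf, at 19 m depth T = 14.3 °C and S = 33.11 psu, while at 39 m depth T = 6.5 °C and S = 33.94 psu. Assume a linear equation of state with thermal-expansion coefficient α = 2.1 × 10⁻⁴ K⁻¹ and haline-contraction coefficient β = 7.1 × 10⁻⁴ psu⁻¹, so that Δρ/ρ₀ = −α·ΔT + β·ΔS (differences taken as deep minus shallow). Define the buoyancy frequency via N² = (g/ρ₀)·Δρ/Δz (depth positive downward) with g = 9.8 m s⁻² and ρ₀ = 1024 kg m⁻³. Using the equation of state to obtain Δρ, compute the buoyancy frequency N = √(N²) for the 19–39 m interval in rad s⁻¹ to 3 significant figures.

ΔT = -7.8 K, ΔS = +0.83 psu (deep − shallow).
Δρ/ρ₀ = −αΔT + βΔS = 1.638 × 10⁻³ + 5.893 × 10⁻⁴ = 2.2273 × 10⁻³, so Δρ ≈ 2.281 kg m⁻³.
N² = (g/ρ₀)·Δρ/Δz = g·(Δρ/ρ₀)/Δz = 9.8 × 2.2273 × 10⁻³ / 20 = 1.0914 × 10⁻³ s⁻².
N = √(1.0914 × 10⁻³) = 0.033036 rad s⁻¹ ≈ 0.0330 rad s⁻¹.

0.0330 rad s⁻¹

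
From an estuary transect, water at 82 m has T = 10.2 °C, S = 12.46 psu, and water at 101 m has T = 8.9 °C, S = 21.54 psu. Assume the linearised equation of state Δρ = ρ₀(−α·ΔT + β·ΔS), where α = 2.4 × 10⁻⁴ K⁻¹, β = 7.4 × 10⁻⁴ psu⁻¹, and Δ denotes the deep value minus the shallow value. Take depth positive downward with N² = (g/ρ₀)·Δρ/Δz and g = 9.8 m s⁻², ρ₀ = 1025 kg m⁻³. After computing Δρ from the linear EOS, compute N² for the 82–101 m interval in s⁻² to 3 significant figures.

3.63 × 10⁻³ s⁻²

ΔT = -1.3 K, ΔS = +9.08 psu (deep − shallow).
Δρ/ρ₀ = −αΔT + βΔS = 3.12 × 10⁻⁴ + 6.7192 × 10⁻³ = 7.0312 × 10⁻³, so Δρ ≈ 7.207 kg m⁻³.
N² = (g/ρ₀)·Δρ/Δz = g·(Δρ/ρ₀)/Δz = 9.8 × 7.0312 × 10⁻³ / 19 = 3.6266 × 10⁻³ s⁻² ≈ 3.63 × 10⁻³ s⁻².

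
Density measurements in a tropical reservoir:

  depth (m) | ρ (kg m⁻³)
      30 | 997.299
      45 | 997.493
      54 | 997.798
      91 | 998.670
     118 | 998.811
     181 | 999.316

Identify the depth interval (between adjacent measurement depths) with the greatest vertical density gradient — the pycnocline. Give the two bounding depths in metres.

Compute the density gradient over each adjacent pair:
  30–45 m: Δρ/Δz = 0.194/15 = 0.013 kg m⁻⁴
  45–54 m: Δρ/Δz = 0.305/9 = 0.034 kg m⁻⁴
  54–91 m: Δρ/Δz = 0.872/37 = 0.024 kg m⁻⁴
  91–118 m: Δρ/Δz = 0.141/27 = 5.2 × 10⁻³ kg m⁻⁴
  118–181 m: Δρ/Δz = 0.505/63 = 8.0 × 10⁻³ kg m⁻⁴
The largest gradient is in the 45–54 m interval — the pycnocline.

45–54 m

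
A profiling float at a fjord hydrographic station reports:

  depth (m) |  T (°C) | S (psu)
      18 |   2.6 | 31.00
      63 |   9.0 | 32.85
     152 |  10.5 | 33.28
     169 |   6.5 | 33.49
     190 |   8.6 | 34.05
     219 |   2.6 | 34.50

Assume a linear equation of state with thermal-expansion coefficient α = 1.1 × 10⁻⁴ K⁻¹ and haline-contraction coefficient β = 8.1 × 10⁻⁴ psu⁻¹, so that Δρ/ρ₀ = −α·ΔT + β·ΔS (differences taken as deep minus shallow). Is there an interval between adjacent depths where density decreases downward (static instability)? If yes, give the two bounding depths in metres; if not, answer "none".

none

Evaluate Δρ/ρ₀ = −αΔT + βΔS across each adjacent pair:
  18–63 m: −αΔT+βΔS = −(1.1 × 10⁻⁴)(+6.4)+(8.1 × 10⁻⁴)(+1.85) = 7.9 × 10⁻⁴ → stable
  63–152 m: −αΔT+βΔS = −(1.1 × 10⁻⁴)(+1.5)+(8.1 × 10⁻⁴)(+0.43) = 1.8 × 10⁻⁴ → stable
  152–169 m: −αΔT+βΔS = −(1.1 × 10⁻⁴)(-4.0)+(8.1 × 10⁻⁴)(+0.21) = 6.1 × 10⁻⁴ → stable
  169–190 m: −αΔT+βΔS = −(1.1 × 10⁻⁴)(+2.1)+(8.1 × 10⁻⁴)(+0.56) = 2.2 × 10⁻⁴ → stable
  190–219 m: −αΔT+βΔS = −(1.1 × 10⁻⁴)(-6.0)+(8.1 × 10⁻⁴)(+0.45) = 1.0 × 10⁻³ → stable
Every interval has Δρ > 0: the column is stably stratified throughout.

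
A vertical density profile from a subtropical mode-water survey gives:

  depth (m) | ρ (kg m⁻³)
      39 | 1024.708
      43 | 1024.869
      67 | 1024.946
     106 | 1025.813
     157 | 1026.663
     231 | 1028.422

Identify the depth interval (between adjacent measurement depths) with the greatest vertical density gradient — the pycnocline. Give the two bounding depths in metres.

39–43 m

Compute the density gradient over each adjacent pair:
  39–43 m: Δρ/Δz = 0.161/4 = 0.040 kg m⁻⁴
  43–67 m: Δρ/Δz = 0.077/24 = 3.2 × 10⁻³ kg m⁻⁴
  67–106 m: Δρ/Δz = 0.867/39 = 0.022 kg m⁻⁴
  106–157 m: Δρ/Δz = 0.850/51 = 0.017 kg m⁻⁴
  157–231 m: Δρ/Δz = 1.759/74 = 0.024 kg m⁻⁴
The largest gradient is in the 39–43 m interval — the pycnocline.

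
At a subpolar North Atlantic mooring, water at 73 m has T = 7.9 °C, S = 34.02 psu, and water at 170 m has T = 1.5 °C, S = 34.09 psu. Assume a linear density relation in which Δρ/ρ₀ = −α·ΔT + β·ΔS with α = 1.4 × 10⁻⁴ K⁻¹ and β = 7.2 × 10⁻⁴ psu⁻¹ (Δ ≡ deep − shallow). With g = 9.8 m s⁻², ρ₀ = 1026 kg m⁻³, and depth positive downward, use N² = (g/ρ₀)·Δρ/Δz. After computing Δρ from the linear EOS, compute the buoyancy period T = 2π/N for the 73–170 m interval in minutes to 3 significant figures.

10.7 min

ΔT = -6.4 K, ΔS = +0.07 psu (deep − shallow).
Δρ/ρ₀ = −αΔT + βΔS = 8.96 × 10⁻⁴ + 5.04 × 10⁻⁵ = 9.464 × 10⁻⁴, so Δρ ≈ 0.9710 kg m⁻³.
N² = (g/ρ₀)·Δρ/Δz = g·(Δρ/ρ₀)/Δz = 9.8 × 9.464 × 10⁻⁴ / 97 = 9.5616 × 10⁻⁵ s⁻².
N = √(9.5616 × 10⁻⁵) = 9.7783 × 10⁻³ rad s⁻¹ → T = 2π/N = 642.56 s = 10.709 min ≈ 10.7 min.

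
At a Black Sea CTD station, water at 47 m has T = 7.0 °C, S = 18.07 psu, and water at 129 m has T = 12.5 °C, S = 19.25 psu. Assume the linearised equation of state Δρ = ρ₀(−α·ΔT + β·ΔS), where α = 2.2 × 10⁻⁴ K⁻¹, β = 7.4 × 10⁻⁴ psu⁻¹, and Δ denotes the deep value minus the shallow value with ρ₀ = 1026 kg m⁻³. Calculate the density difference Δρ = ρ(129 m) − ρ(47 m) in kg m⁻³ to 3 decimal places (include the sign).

ΔT = +5.5 K, ΔS = +1.18 psu (deep − shallow).
Δρ/ρ₀ = −(2.2 × 10⁻⁴)(+5.5) + (7.4 × 10⁻⁴)(+1.18) = -3.368 × 10⁻⁴.
Δρ = 1026 × (-3.368 × 10⁻⁴) = -0.346 kg m⁻³.
Negative Δρ: lighter below, statically unstable.

-0.346 kg m⁻³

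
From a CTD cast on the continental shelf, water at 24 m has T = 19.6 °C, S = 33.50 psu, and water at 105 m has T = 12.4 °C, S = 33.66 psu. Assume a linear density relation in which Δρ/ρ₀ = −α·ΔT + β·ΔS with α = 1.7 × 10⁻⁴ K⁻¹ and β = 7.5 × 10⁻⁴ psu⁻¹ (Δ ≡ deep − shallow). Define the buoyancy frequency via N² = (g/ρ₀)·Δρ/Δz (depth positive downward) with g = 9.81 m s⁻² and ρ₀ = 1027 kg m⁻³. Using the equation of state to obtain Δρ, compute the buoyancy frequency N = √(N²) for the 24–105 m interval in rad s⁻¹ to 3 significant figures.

0.0128 rad s⁻¹

ΔT = -7.2 K, ΔS = +0.16 psu (deep − shallow).
Δρ/ρ₀ = −αΔT + βΔS = 1.224 × 10⁻³ + 1.20 × 10⁻⁴ = 1.344 × 10⁻³, so Δρ ≈ 1.380 kg m⁻³.
N² = (g/ρ₀)·Δρ/Δz = g·(Δρ/ρ₀)/Δz = 9.81 × 1.344 × 10⁻³ / 81 = 1.6277 × 10⁻⁴ s⁻².
N = √(1.6277 × 10⁻⁴) = 0.012758 rad s⁻¹ ≈ 0.0128 rad s⁻¹.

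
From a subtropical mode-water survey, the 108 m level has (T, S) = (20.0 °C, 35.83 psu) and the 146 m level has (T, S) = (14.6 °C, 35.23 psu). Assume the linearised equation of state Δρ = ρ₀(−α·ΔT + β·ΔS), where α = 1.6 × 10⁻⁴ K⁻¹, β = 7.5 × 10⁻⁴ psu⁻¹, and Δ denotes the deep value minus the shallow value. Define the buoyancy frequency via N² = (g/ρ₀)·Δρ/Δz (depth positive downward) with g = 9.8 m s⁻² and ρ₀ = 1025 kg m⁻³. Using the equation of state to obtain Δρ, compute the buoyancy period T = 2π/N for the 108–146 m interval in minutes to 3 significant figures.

ΔT = -5.4 K, ΔS = -0.60 psu (deep − shallow).
Δρ/ρ₀ = −αΔT + βΔS = 8.64 × 10⁻⁴ − 4.50 × 10⁻⁴ = 4.14 × 10⁻⁴, so Δρ ≈ 0.4244 kg m⁻³.
N² = (g/ρ₀)·Δρ/Δz = g·(Δρ/ρ₀)/Δz = 9.8 × 4.14 × 10⁻⁴ / 38 = 1.0677 × 10⁻⁴ s⁻².
N = √(1.0677 × 10⁻⁴) = 0.010333 rad s⁻¹ → T = 2π/N = 608.07 s = 10.135 min ≈ 10.1 min.

10.1 min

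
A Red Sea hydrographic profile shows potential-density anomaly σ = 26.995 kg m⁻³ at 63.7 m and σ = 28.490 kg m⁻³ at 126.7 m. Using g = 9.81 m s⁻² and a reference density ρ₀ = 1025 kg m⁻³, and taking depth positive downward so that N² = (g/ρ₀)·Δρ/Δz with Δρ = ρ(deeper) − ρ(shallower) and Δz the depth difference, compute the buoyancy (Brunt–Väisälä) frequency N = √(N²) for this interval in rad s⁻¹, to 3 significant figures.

Δρ = 1028.490 − 1026.995 = 1.495 kg m⁻³ over Δz = 126.7 − 63.7 = 63 m.
N² = (9.81/1025) × (1.495/63) = 2.2711 × 10⁻⁴ s⁻².
N = √(2.2711 × 10⁻⁴) = 0.015070 rad s⁻¹ ≈ 0.0151 rad s⁻¹.
A positive N² confirms static stability across the interval.

0.0151 rad s⁻¹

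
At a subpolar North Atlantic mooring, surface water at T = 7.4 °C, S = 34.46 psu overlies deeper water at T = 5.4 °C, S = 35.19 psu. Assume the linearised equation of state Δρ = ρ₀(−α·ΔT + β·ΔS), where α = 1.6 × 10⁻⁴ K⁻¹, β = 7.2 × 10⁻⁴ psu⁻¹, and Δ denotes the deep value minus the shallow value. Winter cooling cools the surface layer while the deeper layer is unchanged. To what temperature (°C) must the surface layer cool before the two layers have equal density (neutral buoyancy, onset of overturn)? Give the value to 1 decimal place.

Neutral buoyancy requires Δρ = 0, i.e. −α(T_deep − T_surf′) + β(S_deep − S_surf) = 0.
T_surf′ = T_deep − (β/α)·ΔS = 5.4 − (7.2 × 10⁻⁴/1.6 × 10⁻⁴)·(+0.73) = 2.115 °C.
Cooling required: 7.4 − (2.115) = 5.285 °C.

2.1 °C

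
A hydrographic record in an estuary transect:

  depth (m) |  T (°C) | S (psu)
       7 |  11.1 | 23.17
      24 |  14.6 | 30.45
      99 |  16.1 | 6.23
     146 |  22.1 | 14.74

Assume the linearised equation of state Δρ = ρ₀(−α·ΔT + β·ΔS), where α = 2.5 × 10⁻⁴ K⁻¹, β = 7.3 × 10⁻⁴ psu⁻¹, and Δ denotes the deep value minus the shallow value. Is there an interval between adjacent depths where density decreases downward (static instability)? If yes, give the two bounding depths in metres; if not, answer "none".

24–99 m

Evaluate Δρ/ρ₀ = −αΔT + βΔS across each adjacent pair:
  7–24 m: −αΔT+βΔS = −(2.5 × 10⁻⁴)(+3.5)+(7.3 × 10⁻⁴)(+7.28) = 4.4 × 10⁻³ → stable
  24–99 m: −αΔT+βΔS = −(2.5 × 10⁻⁴)(+1.5)+(7.3 × 10⁻⁴)(-24.22) = -0.018 → UNSTABLE
  99–146 m: −αΔT+βΔS = −(2.5 × 10⁻⁴)(+6.0)+(7.3 × 10⁻⁴)(+8.51) = 4.7 × 10⁻³ → stable
The 24–99 m interval has Δρ < 0: lighter water underlies denser water.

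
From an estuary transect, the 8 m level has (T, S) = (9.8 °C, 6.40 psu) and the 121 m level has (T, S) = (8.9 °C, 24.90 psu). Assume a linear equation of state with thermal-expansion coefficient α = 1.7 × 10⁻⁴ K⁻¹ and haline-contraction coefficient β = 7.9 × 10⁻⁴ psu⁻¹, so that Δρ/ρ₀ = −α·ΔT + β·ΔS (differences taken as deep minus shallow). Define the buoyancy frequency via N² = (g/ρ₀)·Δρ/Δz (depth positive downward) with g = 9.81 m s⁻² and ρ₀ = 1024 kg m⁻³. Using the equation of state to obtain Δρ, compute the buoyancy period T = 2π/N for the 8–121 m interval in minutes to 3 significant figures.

2.92 min

ΔT = -0.9 K, ΔS = +18.50 psu (deep − shallow).
Δρ/ρ₀ = −αΔT + βΔS = 1.53 × 10⁻⁴ + 0.014615 = 0.014768, so Δρ ≈ 15.12 kg m⁻³.
N² = (g/ρ₀)·Δρ/Δz = g·(Δρ/ρ₀)/Δz = 9.81 × 0.014768 / 113 = 1.2821 × 10⁻³ s⁻².
N = √(1.2821 × 10⁻³) = 0.035806 rad s⁻¹ → T = 2π/N = 175.48 s = 2.9247 min ≈ 2.92 min.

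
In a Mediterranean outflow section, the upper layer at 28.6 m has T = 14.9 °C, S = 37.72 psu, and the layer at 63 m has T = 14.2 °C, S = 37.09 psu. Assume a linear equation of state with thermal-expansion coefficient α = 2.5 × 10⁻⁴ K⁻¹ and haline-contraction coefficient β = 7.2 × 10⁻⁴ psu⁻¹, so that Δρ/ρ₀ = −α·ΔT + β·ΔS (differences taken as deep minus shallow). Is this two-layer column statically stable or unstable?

unstable

ΔT = 14.2 − 14.9 = -0.7 K and ΔS = 37.09 − 37.72 = -0.63 psu (deep − shallow).
−αΔT = 1.75 × 10⁻⁴; βΔS = -4.536 × 10⁻⁴; sum Δρ/ρ₀ = -2.786 × 10⁻⁴.
Δρ/ρ₀ < 0, so Δρ < 0: deeper water is lighter → statically unstable; the column would overturn.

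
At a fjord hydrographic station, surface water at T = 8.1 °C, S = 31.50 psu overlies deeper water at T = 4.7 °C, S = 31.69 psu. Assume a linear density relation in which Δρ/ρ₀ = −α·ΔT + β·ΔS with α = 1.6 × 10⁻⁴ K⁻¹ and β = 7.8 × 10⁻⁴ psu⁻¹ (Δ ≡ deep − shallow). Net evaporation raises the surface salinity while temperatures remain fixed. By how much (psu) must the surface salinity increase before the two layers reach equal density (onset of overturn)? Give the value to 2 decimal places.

0.89 psu

Neutral buoyancy requires −α(T_deep − T_surf) + β(S_deep − S_surf′) = 0.
S_surf′ = S_deep − (α/β)·ΔT = 31.69 − (1.6 × 10⁻⁴/7.8 × 10⁻⁴)·(-3.4) = 32.3874 psu.
Increase required: 32.3874 − 31.50 = 0.8874 psu.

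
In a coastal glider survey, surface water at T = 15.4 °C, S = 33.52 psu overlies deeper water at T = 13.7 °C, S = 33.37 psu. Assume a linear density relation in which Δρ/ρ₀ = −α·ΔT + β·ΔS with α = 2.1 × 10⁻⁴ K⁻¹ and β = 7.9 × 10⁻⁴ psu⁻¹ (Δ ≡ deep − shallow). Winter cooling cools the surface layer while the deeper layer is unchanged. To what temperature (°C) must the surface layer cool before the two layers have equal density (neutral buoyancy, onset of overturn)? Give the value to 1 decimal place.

14.3 °C

Neutral buoyancy requires Δρ = 0, i.e. −α(T_deep − T_surf′) + β(S_deep − S_surf) = 0.
T_surf′ = T_deep − (β/α)·ΔS = 13.7 − (7.9 × 10⁻⁴/2.1 × 10⁻⁴)·(-0.15) = 14.264 °C.
Cooling required: 15.4 − (14.264) = 1.136 °C.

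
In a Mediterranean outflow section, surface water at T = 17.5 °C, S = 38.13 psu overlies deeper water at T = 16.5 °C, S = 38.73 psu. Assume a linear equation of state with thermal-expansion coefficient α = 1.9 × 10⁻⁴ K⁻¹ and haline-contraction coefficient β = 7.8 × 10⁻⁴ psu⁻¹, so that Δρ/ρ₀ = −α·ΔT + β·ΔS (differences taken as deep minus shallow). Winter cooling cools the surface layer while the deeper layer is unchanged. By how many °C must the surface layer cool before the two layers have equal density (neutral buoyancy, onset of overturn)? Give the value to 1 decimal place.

Neutral buoyancy requires Δρ = 0, i.e. −α(T_deep − T_surf′) + β(S_deep − S_surf) = 0.
T_surf′ = T_deep − (β/α)·ΔS = 16.5 − (7.8 × 10⁻⁴/1.9 × 10⁻⁴)·(+0.60) = 14.037 °C.
Cooling required: 17.5 − (14.037) = 3.463 °C.

3.5 °C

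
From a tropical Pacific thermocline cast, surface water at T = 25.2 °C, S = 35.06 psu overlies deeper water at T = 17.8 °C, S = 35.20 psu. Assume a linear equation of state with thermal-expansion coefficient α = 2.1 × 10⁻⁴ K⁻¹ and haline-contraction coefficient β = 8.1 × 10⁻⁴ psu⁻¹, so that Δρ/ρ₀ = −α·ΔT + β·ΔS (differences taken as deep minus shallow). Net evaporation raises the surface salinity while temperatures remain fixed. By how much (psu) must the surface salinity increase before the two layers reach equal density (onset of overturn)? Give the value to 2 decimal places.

Neutral buoyancy requires −α(T_deep − T_surf) + β(S_deep − S_surf′) = 0.
S_surf′ = S_deep − (α/β)·ΔT = 35.20 − (2.1 × 10⁻⁴/8.1 × 10⁻⁴)·(-7.4) = 37.1185 psu.
Increase required: 37.1185 − 35.06 = 2.0585 psu.

2.06 psu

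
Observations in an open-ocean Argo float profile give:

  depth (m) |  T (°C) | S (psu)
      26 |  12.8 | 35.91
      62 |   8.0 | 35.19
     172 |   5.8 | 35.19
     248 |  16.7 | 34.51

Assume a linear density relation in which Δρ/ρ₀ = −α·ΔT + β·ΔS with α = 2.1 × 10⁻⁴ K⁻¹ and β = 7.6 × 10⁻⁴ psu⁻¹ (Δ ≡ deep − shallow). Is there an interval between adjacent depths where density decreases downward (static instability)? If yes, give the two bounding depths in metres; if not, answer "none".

Evaluate Δρ/ρ₀ = −αΔT + βΔS across each adjacent pair:
  26–62 m: −αΔT+βΔS = −(2.1 × 10⁻⁴)(-4.8)+(7.6 × 10⁻⁴)(-0.72) = 4.6 × 10⁻⁴ → stable
  62–172 m: −αΔT+βΔS = −(2.1 × 10⁻⁴)(-2.2)+(7.6 × 10⁻⁴)(+0.00) = 4.6 × 10⁻⁴ → stable
  172–248 m: −αΔT+βΔS = −(2.1 × 10⁻⁴)(+10.9)+(7.6 × 10⁻⁴)(-0.68) = -2.8 × 10⁻³ → UNSTABLE
The 172–248 m interval has Δρ < 0: lighter water underlies denser water.

172–248 m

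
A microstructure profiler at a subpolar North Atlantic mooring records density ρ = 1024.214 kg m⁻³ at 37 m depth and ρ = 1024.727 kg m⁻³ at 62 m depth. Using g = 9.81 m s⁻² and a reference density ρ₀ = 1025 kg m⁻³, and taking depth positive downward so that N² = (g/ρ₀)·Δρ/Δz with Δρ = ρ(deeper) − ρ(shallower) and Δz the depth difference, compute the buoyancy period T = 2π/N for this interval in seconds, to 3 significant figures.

448 s

Δρ = 1024.727 − 1024.214 = 0.513 kg m⁻³ over Δz = 62 − 37 = 25 m.
N² = (9.81/1025) × (0.513/25) = 1.9639 × 10⁻⁴ s⁻².
N = √(1.9639 × 10⁻⁴) = 0.014014 rad s⁻¹, so T = 2π/N = 448.35 s ≈ 448 s.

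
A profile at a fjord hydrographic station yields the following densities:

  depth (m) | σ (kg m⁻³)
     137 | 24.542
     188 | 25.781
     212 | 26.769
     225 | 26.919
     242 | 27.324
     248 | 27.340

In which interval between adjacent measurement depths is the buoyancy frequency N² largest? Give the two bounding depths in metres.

Compute the density gradient over each adjacent pair:
  137–188 m: Δρ/Δz = 1.239/51 = 0.024 kg m⁻⁴
  188–212 m: Δρ/Δz = 0.988/24 = 0.041 kg m⁻⁴
  212–225 m: Δρ/Δz = 0.150/13 = 0.012 kg m⁻⁴
  225–242 m: Δρ/Δz = 0.405/17 = 0.024 kg m⁻⁴
  242–248 m: Δρ/Δz = 0.016/6 = 2.7 × 10⁻³ kg m⁻⁴
The largest gradient is in the 188–212 m interval — the pycnocline.

188–212 m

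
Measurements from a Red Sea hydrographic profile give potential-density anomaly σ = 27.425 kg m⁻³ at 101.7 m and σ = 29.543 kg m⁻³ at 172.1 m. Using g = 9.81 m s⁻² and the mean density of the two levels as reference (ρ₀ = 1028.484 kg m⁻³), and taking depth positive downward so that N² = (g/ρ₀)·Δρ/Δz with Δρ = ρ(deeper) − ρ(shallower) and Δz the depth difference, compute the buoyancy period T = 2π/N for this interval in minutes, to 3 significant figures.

6.18 min

Δρ = 1029.543 − 1027.425 = 2.118 kg m⁻³ over Δz = 172.1 − 101.7 = 70.4 m.
N² = (9.81/1028.484) × (2.118/70.4) = 2.8696 × 10⁻⁴ s⁻².
N = √(2.8696 × 10⁻⁴) = 0.016940 rad s⁻¹, so T = 2π/N = 370.91 s = 6.1818 min ≈ 6.18 min.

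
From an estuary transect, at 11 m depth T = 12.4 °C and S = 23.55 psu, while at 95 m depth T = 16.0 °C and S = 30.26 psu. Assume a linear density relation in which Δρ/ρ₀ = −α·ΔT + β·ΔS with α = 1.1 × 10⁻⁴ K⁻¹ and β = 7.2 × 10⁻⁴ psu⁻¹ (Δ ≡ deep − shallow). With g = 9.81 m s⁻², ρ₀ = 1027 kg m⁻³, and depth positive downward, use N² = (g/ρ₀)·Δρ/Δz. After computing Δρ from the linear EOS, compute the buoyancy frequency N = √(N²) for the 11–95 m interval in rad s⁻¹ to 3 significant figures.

0.0228 rad s⁻¹

ΔT = +3.6 K, ΔS = +6.71 psu (deep − shallow).
Δρ/ρ₀ = −αΔT + βΔS = -3.96 × 10⁻⁴ + 4.8312 × 10⁻³ = 4.4352 × 10⁻³, so Δρ ≈ 4.555 kg m⁻³.
N² = (g/ρ₀)·Δρ/Δz = g·(Δρ/ρ₀)/Δz = 9.81 × 4.4352 × 10⁻³ / 84 = 5.1797 × 10⁻⁴ s⁻².
N = √(5.1797 × 10⁻⁴) = 0.022759 rad s⁻¹ ≈ 0.0228 rad s⁻¹.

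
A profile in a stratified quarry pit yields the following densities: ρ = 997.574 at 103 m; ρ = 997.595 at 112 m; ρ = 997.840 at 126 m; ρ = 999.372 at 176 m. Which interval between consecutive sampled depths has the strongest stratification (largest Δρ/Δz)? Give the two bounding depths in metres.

126–176 m

Compute the density gradient over each adjacent pair:
  103–112 m: Δρ/Δz = 0.021/9 = 2.3 × 10⁻³ kg m⁻⁴
  112–126 m: Δρ/Δz = 0.245/14 = 0.017 kg m⁻⁴
  126–176 m: Δρ/Δz = 1.532/50 = 0.031 kg m⁻⁴
The largest gradient is in the 126–176 m interval — the pycnocline.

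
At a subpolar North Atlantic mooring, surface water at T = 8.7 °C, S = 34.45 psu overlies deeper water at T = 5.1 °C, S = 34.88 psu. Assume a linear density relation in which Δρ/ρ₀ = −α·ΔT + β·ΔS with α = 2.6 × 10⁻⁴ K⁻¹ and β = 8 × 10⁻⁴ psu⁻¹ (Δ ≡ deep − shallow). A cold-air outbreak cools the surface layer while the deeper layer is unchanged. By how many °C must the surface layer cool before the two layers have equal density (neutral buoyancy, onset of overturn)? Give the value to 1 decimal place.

Neutral buoyancy requires Δρ = 0, i.e. −α(T_deep − T_surf′) + β(S_deep − S_surf) = 0.
T_surf′ = T_deep − (β/α)·ΔS = 5.1 − (8 × 10⁻⁴/2.6 × 10⁻⁴)·(+0.43) = 3.777 °C.
Cooling required: 8.7 − (3.777) = 4.923 °C.

4.9 °C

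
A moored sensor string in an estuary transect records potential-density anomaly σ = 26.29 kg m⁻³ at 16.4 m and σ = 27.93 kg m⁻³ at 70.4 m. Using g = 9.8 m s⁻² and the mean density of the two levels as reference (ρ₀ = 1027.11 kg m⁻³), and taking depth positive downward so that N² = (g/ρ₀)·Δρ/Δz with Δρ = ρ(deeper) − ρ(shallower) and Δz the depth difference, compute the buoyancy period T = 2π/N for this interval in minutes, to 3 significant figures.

Δρ = 1027.93 − 1026.29 = 1.64 kg m⁻³ over Δz = 70.4 − 16.4 = 54 m.
N² = (9.8/1027.11) × (1.64/54) = 2.8977 × 10⁻⁴ s⁻².
N = √(2.8977 × 10⁻⁴) = 0.017023 rad s⁻¹, so T = 2π/N = 369.10 s = 6.1517 min ≈ 6.15 min.
A positive N² confirms static stability across the interval.

6.15 min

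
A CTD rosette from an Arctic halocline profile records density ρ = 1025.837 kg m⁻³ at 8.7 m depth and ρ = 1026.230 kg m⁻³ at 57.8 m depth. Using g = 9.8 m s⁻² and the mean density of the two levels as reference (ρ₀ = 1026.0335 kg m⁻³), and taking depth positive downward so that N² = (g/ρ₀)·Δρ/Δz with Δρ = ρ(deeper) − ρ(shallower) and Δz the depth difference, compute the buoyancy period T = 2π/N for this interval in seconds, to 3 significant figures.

Δρ = 1026.230 − 1025.837 = 0.393 kg m⁻³ over Δz = 57.8 − 8.7 = 49.1 m.
N² = (9.8/1026.0335) × (0.393/49.1) = 7.6450 × 10⁻⁵ s⁻².
N = √(7.6450 × 10⁻⁵) = 8.7436 × 10⁻³ rad s⁻¹, so T = 2π/N = 718.60 s ≈ 719 s.

719 s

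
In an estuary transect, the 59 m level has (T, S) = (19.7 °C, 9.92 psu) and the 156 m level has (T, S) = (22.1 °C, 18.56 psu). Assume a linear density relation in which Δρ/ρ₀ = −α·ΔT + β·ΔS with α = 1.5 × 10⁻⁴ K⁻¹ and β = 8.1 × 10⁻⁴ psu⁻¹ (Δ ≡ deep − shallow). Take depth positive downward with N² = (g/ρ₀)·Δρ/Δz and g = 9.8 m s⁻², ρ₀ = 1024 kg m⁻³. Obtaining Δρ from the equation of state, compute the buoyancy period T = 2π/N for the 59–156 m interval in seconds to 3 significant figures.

ΔT = +2.4 K, ΔS = +8.64 psu (deep − shallow).
Δρ/ρ₀ = −αΔT + βΔS = -3.60 × 10⁻⁴ + 6.9984 × 10⁻³ = 6.6384 × 10⁻³, so Δρ ≈ 6.798 kg m⁻³.
N² = (g/ρ₀)·Δρ/Δz = g·(Δρ/ρ₀)/Δz = 9.8 × 6.6384 × 10⁻³ / 97 = 6.7068 × 10⁻⁴ s⁻².
N = √(6.7068 × 10⁻⁴) = 0.025897 rad s⁻¹ → T = 2π/N = 242.62 s ≈ 243 s.

243 s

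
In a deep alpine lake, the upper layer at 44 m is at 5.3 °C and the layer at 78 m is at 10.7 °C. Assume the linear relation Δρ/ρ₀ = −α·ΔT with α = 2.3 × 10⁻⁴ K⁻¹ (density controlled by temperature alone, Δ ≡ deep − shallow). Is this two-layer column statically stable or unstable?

ΔT = 10.7 − 5.3 = +5.4 K, so Δρ/ρ₀ = −αΔT = -1.242 × 10⁻³.
Δρ/ρ₀ < 0, so Δρ < 0: deeper water is lighter → statically unstable; the column would overturn.

unstable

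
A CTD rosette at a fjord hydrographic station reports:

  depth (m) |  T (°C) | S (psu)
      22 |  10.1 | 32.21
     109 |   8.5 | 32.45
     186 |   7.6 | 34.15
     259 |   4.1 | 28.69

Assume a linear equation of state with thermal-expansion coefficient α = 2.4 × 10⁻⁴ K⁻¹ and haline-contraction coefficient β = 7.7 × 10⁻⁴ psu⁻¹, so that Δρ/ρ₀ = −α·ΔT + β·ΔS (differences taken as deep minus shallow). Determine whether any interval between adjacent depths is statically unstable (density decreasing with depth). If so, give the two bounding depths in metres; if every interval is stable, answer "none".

186–259 m

Evaluate Δρ/ρ₀ = −αΔT + βΔS across each adjacent pair:
  22–109 m: −αΔT+βΔS = −(2.4 × 10⁻⁴)(-1.6)+(7.7 × 10⁻⁴)(+0.24) = 5.7 × 10⁻⁴ → stable
  109–186 m: −αΔT+βΔS = −(2.4 × 10⁻⁴)(-0.9)+(7.7 × 10⁻⁴)(+1.70) = 1.5 × 10⁻³ → stable
  186–259 m: −αΔT+βΔS = −(2.4 × 10⁻⁴)(-3.5)+(7.7 × 10⁻⁴)(-5.46) = -3.4 × 10⁻³ → UNSTABLE
The 186–259 m interval has Δρ < 0: lighter water underlies denser water.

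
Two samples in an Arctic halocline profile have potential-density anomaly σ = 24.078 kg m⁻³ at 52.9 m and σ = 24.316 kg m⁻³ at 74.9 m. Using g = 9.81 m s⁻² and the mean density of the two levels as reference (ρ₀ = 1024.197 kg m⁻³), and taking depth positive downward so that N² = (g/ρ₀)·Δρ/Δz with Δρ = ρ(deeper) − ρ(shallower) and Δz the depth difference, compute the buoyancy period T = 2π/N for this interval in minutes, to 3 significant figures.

Δρ = 1024.316 − 1024.078 = 0.238 kg m⁻³ over Δz = 74.9 − 52.9 = 22 m.
N² = (9.81/1024.197) × (0.238/22) = 1.0362 × 10⁻⁴ s⁻².
N = √(1.0362 × 10⁻⁴) = 0.010179 rad s⁻¹, so T = 2π/N = 617.27 s = 10.288 min ≈ 10.3 min.
A positive N² confirms static stability across the interval.

10.3 min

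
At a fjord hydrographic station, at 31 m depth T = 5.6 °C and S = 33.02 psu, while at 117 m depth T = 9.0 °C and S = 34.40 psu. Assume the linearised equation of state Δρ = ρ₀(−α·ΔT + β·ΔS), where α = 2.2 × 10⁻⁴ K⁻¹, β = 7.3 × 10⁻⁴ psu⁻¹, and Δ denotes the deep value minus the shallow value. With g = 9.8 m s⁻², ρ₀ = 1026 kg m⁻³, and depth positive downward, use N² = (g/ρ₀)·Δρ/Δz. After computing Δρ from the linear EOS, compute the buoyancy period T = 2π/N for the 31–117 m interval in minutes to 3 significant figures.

ΔT = +3.4 K, ΔS = +1.38 psu (deep − shallow).
Δρ/ρ₀ = −αΔT + βΔS = -7.48 × 10⁻⁴ + 1.0074 × 10⁻³ = 2.594 × 10⁻⁴, so Δρ ≈ 0.2661 kg m⁻³.
N² = (g/ρ₀)·Δρ/Δz = g·(Δρ/ρ₀)/Δz = 9.8 × 2.594 × 10⁻⁴ / 86 = 2.9560 × 10⁻⁵ s⁻².
N = √(2.9560 × 10⁻⁵) = 5.4369 × 10⁻³ rad s⁻¹ → T = 2π/N = 1.1557 × 10³ s = 19.262 min ≈ 19.3 min.

19.3 min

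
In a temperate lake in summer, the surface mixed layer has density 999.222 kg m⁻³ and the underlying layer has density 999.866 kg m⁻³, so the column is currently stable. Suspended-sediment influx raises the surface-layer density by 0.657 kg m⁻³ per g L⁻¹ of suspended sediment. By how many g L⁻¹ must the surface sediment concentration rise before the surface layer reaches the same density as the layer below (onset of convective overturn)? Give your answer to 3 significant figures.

0.980 g L⁻¹

Density deficit of the surface layer: 999.866 − 999.222 = 0.644 kg m⁻³.
Required change = 0.644 / 0.657 = 0.980 g L⁻¹.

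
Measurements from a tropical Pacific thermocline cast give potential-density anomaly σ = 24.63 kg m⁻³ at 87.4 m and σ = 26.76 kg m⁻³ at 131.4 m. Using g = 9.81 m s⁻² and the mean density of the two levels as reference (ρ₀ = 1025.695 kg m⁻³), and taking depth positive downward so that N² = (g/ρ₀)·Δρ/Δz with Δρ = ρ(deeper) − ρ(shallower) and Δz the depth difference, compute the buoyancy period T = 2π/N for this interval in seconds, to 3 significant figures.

292 s

Δρ = 1026.76 − 1024.63 = 2.13 kg m⁻³ over Δz = 131.4 − 87.4 = 44 m.
N² = (9.81/1025.695) × (2.13/44) = 4.6300 × 10⁻⁴ s⁻².
N = √(4.6300 × 10⁻⁴) = 0.021517 rad s⁻¹, so T = 2π/N = 292.01 s ≈ 292 s.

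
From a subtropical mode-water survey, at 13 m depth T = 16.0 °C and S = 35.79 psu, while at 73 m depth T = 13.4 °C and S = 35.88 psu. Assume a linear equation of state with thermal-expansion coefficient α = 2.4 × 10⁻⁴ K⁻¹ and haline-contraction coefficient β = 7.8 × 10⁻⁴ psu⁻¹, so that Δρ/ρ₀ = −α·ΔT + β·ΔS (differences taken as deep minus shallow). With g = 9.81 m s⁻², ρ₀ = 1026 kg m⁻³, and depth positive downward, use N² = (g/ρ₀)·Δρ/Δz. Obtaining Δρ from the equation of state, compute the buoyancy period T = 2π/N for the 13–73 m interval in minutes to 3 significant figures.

ΔT = -2.6 K, ΔS = +0.09 psu (deep − shallow).
Δρ/ρ₀ = −αΔT + βΔS = 6.24 × 10⁻⁴ + 7.02 × 10⁻⁵ = 6.942 × 10⁻⁴, so Δρ ≈ 0.7122 kg m⁻³.
N² = (g/ρ₀)·Δρ/Δz = g·(Δρ/ρ₀)/Δz = 9.81 × 6.942 × 10⁻⁴ / 60 = 1.1350 × 10⁻⁴ s⁻².
N = √(1.1350 × 10⁻⁴) = 0.010654 rad s⁻¹ → T = 2π/N = 589.75 s = 9.8292 min ≈ 9.83 min.

9.83 min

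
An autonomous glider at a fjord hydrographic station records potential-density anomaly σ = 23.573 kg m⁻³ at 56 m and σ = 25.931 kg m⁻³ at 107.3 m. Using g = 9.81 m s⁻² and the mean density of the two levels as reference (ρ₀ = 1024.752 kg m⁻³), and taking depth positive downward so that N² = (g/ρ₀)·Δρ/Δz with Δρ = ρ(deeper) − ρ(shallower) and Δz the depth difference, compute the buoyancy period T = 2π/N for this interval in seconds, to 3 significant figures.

300 s

Δρ = 1025.931 − 1023.573 = 2.358 kg m⁻³ over Δz = 107.3 − 56 = 51.3 m.
N² = (9.81/1024.752) × (2.358/51.3) = 4.4002 × 10⁻⁴ s⁻².
N = √(4.4002 × 10⁻⁴) = 0.020977 rad s⁻¹, so T = 2π/N = 299.53 s ≈ 300 s.
A positive N² confirms static stability across the interval.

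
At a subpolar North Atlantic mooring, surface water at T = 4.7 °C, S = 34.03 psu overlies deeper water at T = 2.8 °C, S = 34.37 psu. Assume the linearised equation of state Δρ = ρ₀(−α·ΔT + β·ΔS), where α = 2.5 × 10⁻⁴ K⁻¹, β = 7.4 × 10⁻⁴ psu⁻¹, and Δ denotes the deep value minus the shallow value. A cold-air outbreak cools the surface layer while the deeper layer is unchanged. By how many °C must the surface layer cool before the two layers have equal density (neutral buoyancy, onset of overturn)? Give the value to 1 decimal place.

Neutral buoyancy requires Δρ = 0, i.e. −α(T_deep − T_surf′) + β(S_deep − S_surf) = 0.
T_surf′ = T_deep − (β/α)·ΔS = 2.8 − (7.4 × 10⁻⁴/2.5 × 10⁻⁴)·(+0.34) = 1.794 °C.
Cooling required: 4.7 − (1.794) = 2.906 °C.

2.9 °C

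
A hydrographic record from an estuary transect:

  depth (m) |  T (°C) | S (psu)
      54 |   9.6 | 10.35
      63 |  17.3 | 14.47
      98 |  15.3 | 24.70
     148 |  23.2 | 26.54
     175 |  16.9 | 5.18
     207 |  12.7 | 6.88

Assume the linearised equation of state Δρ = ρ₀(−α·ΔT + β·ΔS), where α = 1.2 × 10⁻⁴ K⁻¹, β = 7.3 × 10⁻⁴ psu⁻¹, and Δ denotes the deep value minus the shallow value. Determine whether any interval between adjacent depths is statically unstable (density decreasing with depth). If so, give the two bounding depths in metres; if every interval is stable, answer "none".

Evaluate Δρ/ρ₀ = −αΔT + βΔS across each adjacent pair:
  54–63 m: −αΔT+βΔS = −(1.2 × 10⁻⁴)(+7.7)+(7.3 × 10⁻⁴)(+4.12) = 2.1 × 10⁻³ → stable
  63–98 m: −αΔT+βΔS = −(1.2 × 10⁻⁴)(-2.0)+(7.3 × 10⁻⁴)(+10.23) = 7.7 × 10⁻³ → stable
  98–148 m: −αΔT+βΔS = −(1.2 × 10⁻⁴)(+7.9)+(7.3 × 10⁻⁴)(+1.84) = 4.0 × 10⁻⁴ → stable
  148–175 m: −αΔT+βΔS = −(1.2 × 10⁻⁴)(-6.3)+(7.3 × 10⁻⁴)(-21.36) = -0.015 → UNSTABLE
  175–207 m: −αΔT+βΔS = −(1.2 × 10⁻⁴)(-4.2)+(7.3 × 10⁻⁴)(+1.70) = 1.7 × 10⁻³ → stable
The 148–175 m interval has Δρ < 0: lighter water underlies denser water.

148–175 m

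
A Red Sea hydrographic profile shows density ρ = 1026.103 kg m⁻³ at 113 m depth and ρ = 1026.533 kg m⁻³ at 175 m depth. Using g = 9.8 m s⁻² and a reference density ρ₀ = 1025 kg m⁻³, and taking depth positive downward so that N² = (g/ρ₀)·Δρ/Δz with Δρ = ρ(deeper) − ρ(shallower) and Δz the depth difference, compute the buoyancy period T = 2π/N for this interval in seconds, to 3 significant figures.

772 s

Δρ = 1026.533 − 1026.103 = 0.430 kg m⁻³ over Δz = 175 − 113 = 62 m.
N² = (9.8/1025) × (0.430/62) = 6.6310 × 10⁻⁵ s⁻².
N = √(6.6310 × 10⁻⁵) = 8.1431 × 10⁻³ rad s⁻¹, so T = 2π/N = 771.60 s ≈ 772 s.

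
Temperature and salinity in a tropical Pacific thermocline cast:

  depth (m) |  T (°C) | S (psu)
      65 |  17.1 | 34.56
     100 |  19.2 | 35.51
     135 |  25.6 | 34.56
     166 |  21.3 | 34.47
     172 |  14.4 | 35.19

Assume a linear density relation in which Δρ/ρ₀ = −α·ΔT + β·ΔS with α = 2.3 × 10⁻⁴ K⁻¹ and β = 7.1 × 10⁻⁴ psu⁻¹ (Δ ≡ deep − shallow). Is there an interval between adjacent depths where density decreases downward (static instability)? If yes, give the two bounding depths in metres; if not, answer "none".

100–135 m

Evaluate Δρ/ρ₀ = −αΔT + βΔS across each adjacent pair:
  65–100 m: −αΔT+βΔS = −(2.3 × 10⁻⁴)(+2.1)+(7.1 × 10⁻⁴)(+0.95) = 1.9 × 10⁻⁴ → stable
  100–135 m: −αΔT+βΔS = −(2.3 × 10⁻⁴)(+6.4)+(7.1 × 10⁻⁴)(-0.95) = -2.1 × 10⁻³ → UNSTABLE
  135–166 m: −αΔT+βΔS = −(2.3 × 10⁻⁴)(-4.3)+(7.1 × 10⁻⁴)(-0.09) = 9.3 × 10⁻⁴ → stable
  166–172 m: −αΔT+βΔS = −(2.3 × 10⁻⁴)(-6.9)+(7.1 × 10⁻⁴)(+0.72) = 2.1 × 10⁻³ → stable
The 100–135 m interval has Δρ < 0: lighter water underlies denser water.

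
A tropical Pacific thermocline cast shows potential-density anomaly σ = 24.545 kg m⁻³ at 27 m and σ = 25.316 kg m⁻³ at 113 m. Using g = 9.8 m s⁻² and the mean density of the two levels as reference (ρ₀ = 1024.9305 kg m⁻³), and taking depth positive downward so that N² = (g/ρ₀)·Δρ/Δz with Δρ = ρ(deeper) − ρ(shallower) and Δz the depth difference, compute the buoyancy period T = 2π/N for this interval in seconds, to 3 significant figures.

679 s

Δρ = 1025.316 − 1024.545 = 0.771 kg m⁻³ over Δz = 113 − 27 = 86 m.
N² = (9.8/1024.9305) × (0.771/86) = 8.5721 × 10⁻⁵ s⁻².
N = √(8.5721 × 10⁻⁵) = 9.2586 × 10⁻³ rad s⁻¹, so T = 2π/N = 678.63 s ≈ 679 s.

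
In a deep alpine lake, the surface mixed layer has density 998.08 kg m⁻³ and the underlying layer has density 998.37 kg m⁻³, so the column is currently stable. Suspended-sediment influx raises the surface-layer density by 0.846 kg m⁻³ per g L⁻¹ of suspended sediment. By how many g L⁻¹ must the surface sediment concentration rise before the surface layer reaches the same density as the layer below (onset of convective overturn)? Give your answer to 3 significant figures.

0.343 g L⁻¹

Density deficit of the surface layer: 998.37 − 998.08 = 0.29 kg m⁻³.
Required change = 0.29 / 0.846 = 0.343 g L⁻¹.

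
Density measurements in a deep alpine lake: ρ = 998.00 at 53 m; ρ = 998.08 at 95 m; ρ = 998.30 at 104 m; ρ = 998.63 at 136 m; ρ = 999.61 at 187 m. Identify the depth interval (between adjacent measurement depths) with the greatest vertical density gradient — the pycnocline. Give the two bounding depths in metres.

Compute the density gradient over each adjacent pair:
  53–95 m: Δρ/Δz = 0.08/42 = 1.9 × 10⁻³ kg m⁻⁴
  95–104 m: Δρ/Δz = 0.22/9 = 0.024 kg m⁻⁴
  104–136 m: Δρ/Δz = 0.33/32 = 0.010 kg m⁻⁴
  136–187 m: Δρ/Δz = 0.98/51 = 0.019 kg m⁻⁴
The largest gradient is in the 95–104 m interval — the pycnocline.

95–104 m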